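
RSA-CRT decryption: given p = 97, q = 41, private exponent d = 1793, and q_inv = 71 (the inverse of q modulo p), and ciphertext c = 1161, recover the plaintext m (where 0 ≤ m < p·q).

399

d_p = d mod (p−1) = 1793 mod 96 = 65; d_q = d mod (q−1) = 33.
m₁ = c^(d_p) mod p: c ≡ 94 (mod 97), and 94^65 mod 97 = 11.
m₂ = c^(d_q) mod q: c ≡ 13 (mod 41), and 13^33 mod 41 = 30.
h = q_inv·(m₁ − m₂) mod p = 71·(11 − 30) mod 97 = 9.
m = m₂ + h·q = 30 + 9·41 = 399.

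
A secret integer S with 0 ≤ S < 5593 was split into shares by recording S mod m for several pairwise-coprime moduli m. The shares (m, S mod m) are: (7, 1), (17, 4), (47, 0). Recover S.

From S ≡ 1 (mod 7) write S = 1 + 7t. Substituting into S ≡ 4 (mod 17) gives 7t ≡ 3 (mod 17), and since 7⁻¹ ≡ 5 (mod 17), t ≡ 15. Hence S ≡ 1 + 7·15 = 106 (mod 119).
From S ≡ 106 (mod 119) write S = 106 + 119t. Substituting into S ≡ 0 (mod 47) gives 119t ≡ 35 (mod 47), and since 25⁻¹ ≡ 32 (mod 47), t ≡ 39. Hence S ≡ 106 + 119·39 = 4747 (mod 5593).

4747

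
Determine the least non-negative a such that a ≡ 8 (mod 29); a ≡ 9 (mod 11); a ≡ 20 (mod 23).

From a ≡ 8 (mod 29) write a = 8 + 29t. Substituting into a ≡ 9 (mod 11) gives 29t ≡ 1 (mod 11), and since 7⁻¹ ≡ 8 (mod 11), t ≡ 8. Hence a ≡ 8 + 29·8 = 240 (mod 319).
From a ≡ 240 (mod 319) write a = 240 + 319t. Substituting into a ≡ 20 (mod 23) gives 319t ≡ 10 (mod 23), and since 20⁻¹ ≡ 15 (mod 23), t ≡ 12. Hence a ≡ 240 + 319·12 = 4068 (mod 7337).

4068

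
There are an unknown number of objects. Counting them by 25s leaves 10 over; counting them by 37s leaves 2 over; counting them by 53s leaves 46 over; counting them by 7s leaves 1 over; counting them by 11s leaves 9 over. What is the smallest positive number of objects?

From N ≡ 10 (mod 25) write N = 10 + 25t. Substituting into N ≡ 2 (mod 37) gives 25t ≡ 29 (mod 37), and since 25⁻¹ ≡ 3 (mod 37), t ≡ 13. Hence N ≡ 10 + 25·13 = 335 (mod 925).
From N ≡ 335 (mod 925) write N = 335 + 925t. Substituting into N ≡ 46 (mod 53) gives 925t ≡ 29 (mod 53), and since 24⁻¹ ≡ 42 (mod 53), t ≡ 52. Hence N ≡ 335 + 925·52 = 48435 (mod 49025).
From N ≡ 48435 (mod 49025) write N = 48435 + 49025t. Substituting into N ≡ 1 (mod 7) gives 49025t ≡ 6 (mod 7), and since 4⁻¹ ≡ 2 (mod 7), t ≡ 5. Hence N ≡ 48435 + 49025·5 = 293560 (mod 343175).
From N ≡ 293560 (mod 343175) write N = 293560 + 343175t. Substituting into N ≡ 9 (mod 11) gives 343175t ≡ 6 (mod 11), and since 8⁻¹ ≡ 7 (mod 11), t ≡ 9. Hence N ≡ 293560 + 343175·9 = 3382135 (mod 3774925).

3382135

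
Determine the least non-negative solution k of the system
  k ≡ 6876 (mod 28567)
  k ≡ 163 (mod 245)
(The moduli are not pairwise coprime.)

35443

gcd(28567, 245) = 49 and 49 | (163 − 6876), so the pair is consistent; merging gives k ≡ 35443 (mod 142835), where 142835 = lcm(28567, 245).
The solution is unique modulo lcm(28567, 245) = 142835.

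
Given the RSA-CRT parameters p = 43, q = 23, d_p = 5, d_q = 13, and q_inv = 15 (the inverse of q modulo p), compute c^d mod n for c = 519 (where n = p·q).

974

m₁ = c^(d_p) mod p: c ≡ 3 (mod 43), and 3^5 mod 43 = 28.
m₂ = c^(d_q) mod q: c ≡ 13 (mod 23), and 13^13 mod 23 = 8.
h = q_inv·(m₁ − m₂) mod p = 15·(28 − 8) mod 43 = 42.
m = m₂ + h·q = 8 + 42·23 = 974.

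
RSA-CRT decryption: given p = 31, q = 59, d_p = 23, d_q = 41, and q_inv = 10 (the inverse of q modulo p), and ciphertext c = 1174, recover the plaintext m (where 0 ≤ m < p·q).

m₁ = c^(d_p) mod p: c ≡ 27 (mod 31), and 27^23 mod 31 = 29.
m₂ = c^(d_q) mod q: c ≡ 53 (mod 59), and 53^41 mod 59 = 51.
h = q_inv·(m₁ − m₂) mod p = 10·(29 − 51) mod 31 = 28.
m = m₂ + h·q = 51 + 28·59 = 1703.

1703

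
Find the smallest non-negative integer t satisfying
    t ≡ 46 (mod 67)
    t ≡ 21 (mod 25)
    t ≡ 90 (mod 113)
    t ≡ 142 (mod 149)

The moduli are pairwise coprime; N = 67·25·113·149 = 28201975.
N/67 = 420925; 420925 ≡ 31 (mod 67); 31·13 ≡ 1, so inverse 13.
N/25 = 1128079; 1128079 ≡ 4 (mod 25); 4·19 ≡ 1, so inverse 19.
N/113 = 249575; 249575 ≡ 71 (mod 113); 71·78 ≡ 1, so inverse 78.
N/149 = 189275; 189275 ≡ 45 (mod 149); 45·53 ≡ 1, so inverse 53.
t ≡ 46·420925·13 + 21·1128079·19 + 90·249575·78 + 142·189275·53 = 3878316821.
3878316821 mod 28201975 = 14646246.

14646246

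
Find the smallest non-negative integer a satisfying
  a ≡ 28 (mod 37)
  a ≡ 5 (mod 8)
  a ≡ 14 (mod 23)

1693

Combine the congruences pairwise.
From a ≡ 28 (mod 37) write a = 28 + 37t. Substituting into a ≡ 5 (mod 8) gives 37t ≡ 1 (mod 8), and since 5⁻¹ ≡ 5 (mod 8), t ≡ 5. Hence a ≡ 28 + 37·5 = 213 (mod 296).
From a ≡ 213 (mod 296) write a = 213 + 296t. Substituting into a ≡ 14 (mod 23) gives 296t ≡ 8 (mod 23), and since 20⁻¹ ≡ 15 (mod 23), t ≡ 5. Hence a ≡ 213 + 296·5 = 1693 (mod 6808).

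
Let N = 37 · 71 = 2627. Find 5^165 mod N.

Mod 37: 5 ≡ 5; by Fermat, exponent reduces to 165 mod 36 = 21; 5^21 ≡ 23 (mod 37).
Mod 71: 5 ≡ 5; by Fermat, exponent reduces to 165 mod 70 = 25; 5^25 ≡ 1 (mod 71).
Combine by CRT: x ≡ 23 (mod 37), x ≡ 1 (mod 71) ⇒ x ≡ 356 (mod 2627).

356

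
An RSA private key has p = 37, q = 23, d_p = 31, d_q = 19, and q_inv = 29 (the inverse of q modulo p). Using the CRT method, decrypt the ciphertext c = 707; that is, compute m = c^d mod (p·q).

m₁ = c^(d_p) mod p: c ≡ 4 (mod 37), and 4^31 mod 37 = 3.
m₂ = c^(d_q) mod q: c ≡ 17 (mod 23), and 17^19 mod 23 = 5.
h = q_inv·(m₁ − m₂) mod p = 29·(3 − 5) mod 37 = 16.
m = m₂ + h·q = 5 + 16·23 = 373.

373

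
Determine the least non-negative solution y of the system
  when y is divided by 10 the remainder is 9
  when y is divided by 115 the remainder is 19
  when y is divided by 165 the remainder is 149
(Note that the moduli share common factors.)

479

Combine the congruences pairwise.
gcd(10, 115) = 5 and 5 | (19 − 9), so the pair is consistent; merging gives y ≡ 19 (mod 230), where 230 = lcm(10, 115).
gcd(230, 165) = 5 and 5 | (149 − 19), so the pair is consistent; merging gives y ≡ 479 (mod 7590), where 7590 = lcm(230, 165).
The solution is unique modulo lcm(10, 115, 165) = 7590.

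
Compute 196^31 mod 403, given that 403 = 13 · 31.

196

Mod 13: 196 ≡ 1; by Fermat, exponent reduces to 31 mod 12 = 7; 1^7 ≡ 1 (mod 13).
Mod 31: 196 ≡ 10; by Fermat, exponent reduces to 31 mod 30 = 1; 10^1 ≡ 10 (mod 31).
Combine by CRT: x ≡ 1 (mod 13), x ≡ 10 (mod 31) ⇒ x ≡ 196 (mod 403).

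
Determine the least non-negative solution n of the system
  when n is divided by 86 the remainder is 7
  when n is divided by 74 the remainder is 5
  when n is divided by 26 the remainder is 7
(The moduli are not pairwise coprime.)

10069

gcd(86, 74) = 2 and 2 | (5 − 7), so the pair is consistent; merging gives n ≡ 523 (mod 3182), where 3182 = lcm(86, 74).
gcd(3182, 26) = 2 and 2 | (7 − 523), so the pair is consistent; merging gives n ≡ 10069 (mod 41366), where 41366 = lcm(3182, 26).
The solution is unique modulo lcm(86, 74, 26) = 41366.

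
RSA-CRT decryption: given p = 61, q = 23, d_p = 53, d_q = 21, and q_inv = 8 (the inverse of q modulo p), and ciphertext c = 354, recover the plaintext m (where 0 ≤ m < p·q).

m₁ = c^(d_p) mod p: c ≡ 49 (mod 61), and 49^53 mod 61 = 45.
m₂ = c^(d_q) mod q: c ≡ 9 (mod 23), and 9^21 mod 23 = 18.
h = q_inv·(m₁ − m₂) mod p = 8·(45 − 18) mod 61 = 33.
m = m₂ + h·q = 18 + 33·23 = 777.

777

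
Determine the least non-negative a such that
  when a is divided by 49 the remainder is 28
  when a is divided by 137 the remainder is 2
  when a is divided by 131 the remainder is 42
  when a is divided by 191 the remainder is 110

The moduli are pairwise coprime; N = 49·137·131·191 = 167965973.
N/49 = 3427877; 3427877 ≡ 33 (mod 49); 33·3 ≡ 1, so inverse 3.
N/137 = 1226029; 1226029 ≡ 16 (mod 137); 16·60 ≡ 1, so inverse 60.
N/131 = 1282183; 1282183 ≡ 86 (mod 131); 86·32 ≡ 1, so inverse 32.
N/191 = 879403; 879403 ≡ 39 (mod 191); 39·49 ≡ 1, so inverse 49.
a ≡ 28·3427877·3 + 2·1226029·60 + 42·1282183·32 + 110·879403·49 = 6898301270.
6898301270 mod 167965973 = 11696377.

11696377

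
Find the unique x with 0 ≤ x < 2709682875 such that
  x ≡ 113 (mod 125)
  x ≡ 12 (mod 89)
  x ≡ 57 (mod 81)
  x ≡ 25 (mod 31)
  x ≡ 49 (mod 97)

The moduli are pairwise coprime; N = 125·89·81·31·97 = 2709682875.
N/125 = 21677463; 21677463 ≡ 88 (mod 125); 88·27 ≡ 1, so inverse 27.
N/89 = 30445875; 30445875 ≡ 43 (mod 89); 43·29 ≡ 1, so inverse 29.
N/81 = 33452875; 33452875 ≡ 37 (mod 81); 37·46 ≡ 1, so inverse 46.
N/31 = 87409125; 87409125 ≡ 6 (mod 31); 6·26 ≡ 1, so inverse 26.
N/97 = 27934875; 27934875 ≡ 39 (mod 97); 39·5 ≡ 1, so inverse 5.
x ≡ 113·21677463·27 + 12·30445875·29 + 57·33452875·46 + 25·87409125·26 + 49·27934875·5 = 228106517988.
228106517988 mod 2709682875 = 493156488.

493156488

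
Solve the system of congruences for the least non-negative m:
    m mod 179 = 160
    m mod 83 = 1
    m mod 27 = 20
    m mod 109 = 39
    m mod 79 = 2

The moduli are pairwise coprime; N = 179·83·27·109·79 = 3454207929.
N/179 = 19297251; 19297251 ≡ 156 (mod 179); 156·70 ≡ 1, so inverse 70.
N/83 = 41616963; 41616963 ≡ 16 (mod 83); 16·26 ≡ 1, so inverse 26.
N/27 = 127933627; 127933627 ≡ 13 (mod 27); 13·25 ≡ 1, so inverse 25.
N/109 = 31689981; 31689981 ≡ 84 (mod 109); 84·61 ≡ 1, so inverse 61.
N/79 = 43724151; 43724151 ≡ 21 (mod 79); 21·64 ≡ 1, so inverse 64.
m ≡ 160·19297251·70 + 1·41616963·26 + 20·127933627·25 + 39·31689981·61 + 2·43724151·64 = 362165221865.
362165221865 mod 3454207929 = 2927597249.

2927597249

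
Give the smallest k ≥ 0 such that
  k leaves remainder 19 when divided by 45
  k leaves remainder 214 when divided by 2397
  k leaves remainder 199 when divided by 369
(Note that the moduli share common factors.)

24184

Combine the congruences pairwise.
gcd(45, 2397) = 3 and 3 | (214 − 19), so the pair is consistent; merging gives k ≡ 24184 (mod 35955), where 35955 = lcm(45, 2397).
gcd(35955, 369) = 9 and 9 | (199 − 24184), so the pair is consistent; merging gives k ≡ 24184 (mod 1474155), where 1474155 = lcm(35955, 369).
The solution is unique modulo lcm(45, 2397, 369) = 1474155.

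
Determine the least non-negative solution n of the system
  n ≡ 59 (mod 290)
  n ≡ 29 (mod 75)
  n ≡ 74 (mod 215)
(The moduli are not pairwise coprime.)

Combine the congruences pairwise.
gcd(290, 75) = 5 and 5 | (29 − 59), so the pair is consistent; merging gives n ≡ 929 (mod 4350), where 4350 = lcm(290, 75).
gcd(4350, 215) = 5 and 5 | (74 − 929), so the pair is consistent; merging gives n ≡ 57479 (mod 187050), where 187050 = lcm(4350, 215).
The solution is unique modulo lcm(290, 75, 215) = 187050.

57479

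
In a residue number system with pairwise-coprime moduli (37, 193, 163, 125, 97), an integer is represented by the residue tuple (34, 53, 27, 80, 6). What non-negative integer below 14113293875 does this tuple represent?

8539799205

The moduli are pairwise coprime; N = 37·193·163·125·97 = 14113293875.
N/37 = 381440375; 381440375 ≡ 12 (mod 37); 12·34 ≡ 1, so inverse 34.
N/193 = 73125875; 73125875 ≡ 105 (mod 193); 105·125 ≡ 1, so inverse 125.
N/163 = 86584625; 86584625 ≡ 3 (mod 163); 3·109 ≡ 1, so inverse 109.
N/125 = 112906351; 112906351 ≡ 101 (mod 125); 101·26 ≡ 1, so inverse 26.
N/97 = 145497875; 145497875 ≡ 9 (mod 97); 9·54 ≡ 1, so inverse 54.
x ≡ 34·381440375·34 + 53·73125875·125 + 27·86584625·109 + 80·112906351·26 + 6·145497875·54 = 1462209068330.
1462209068330 mod 14113293875 = 8539799205.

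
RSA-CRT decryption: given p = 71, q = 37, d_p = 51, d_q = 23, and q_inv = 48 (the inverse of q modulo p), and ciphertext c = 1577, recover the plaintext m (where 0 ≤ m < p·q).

m₁ = c^(d_p) mod p: c ≡ 15 (mod 71), and 15^51 mod 71 = 16.
m₂ = c^(d_q) mod q: c ≡ 23 (mod 37), and 23^23 mod 37 = 29.
h = q_inv·(m₁ − m₂) mod p = 48·(16 − 29) mod 71 = 15.
m = m₂ + h·q = 29 + 15·37 = 584.

584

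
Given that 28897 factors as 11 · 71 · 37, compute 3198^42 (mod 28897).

17807

Mod 11: 3198 ≡ 8; by Fermat, exponent reduces to 42 mod 10 = 2; 8^2 ≡ 9 (mod 11).
Mod 71: 3198 ≡ 3; 3^42 ≡ 57 (mod 71).
Mod 37: 3198 ≡ 16; by Fermat, exponent reduces to 42 mod 36 = 6; 16^6 ≡ 10 (mod 37).
Combine by CRT: x ≡ 9 (mod 11), x ≡ 57 (mod 71), x ≡ 10 (mod 37) ⇒ x ≡ 17807 (mod 28897).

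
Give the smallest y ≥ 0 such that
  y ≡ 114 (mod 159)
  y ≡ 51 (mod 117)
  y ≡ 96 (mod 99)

gcd(159, 117) = 3 and 3 | (51 − 114), so the pair is consistent; merging gives y ≡ 2976 (mod 6201), where 6201 = lcm(159, 117).
gcd(6201, 99) = 9 and 9 | (96 − 2976), so the pair is consistent; merging gives y ≡ 21579 (mod 68211), where 68211 = lcm(6201, 99).
The solution is unique modulo lcm(159, 117, 99) = 68211.

21579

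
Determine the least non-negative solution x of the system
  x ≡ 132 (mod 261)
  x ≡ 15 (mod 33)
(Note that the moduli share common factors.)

1698

gcd(261, 33) = 3 and 3 | (15 − 132), so the pair is consistent; merging gives x ≡ 1698 (mod 2871), where 2871 = lcm(261, 33).
The solution is unique modulo lcm(261, 33) = 2871.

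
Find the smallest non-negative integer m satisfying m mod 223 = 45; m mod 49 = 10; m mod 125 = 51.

969426

The moduli are pairwise coprime; N = 223·49·125 = 1365875.
N/223 = 6125; 6125 ≡ 104 (mod 223); 104·208 ≡ 1, so inverse 208.
N/49 = 27875; 27875 ≡ 43 (mod 49); 43·8 ≡ 1, so inverse 8.
N/125 = 10927; 10927 ≡ 52 (mod 125); 52·113 ≡ 1, so inverse 113.
m ≡ 45·6125·208 + 10·27875·8 + 51·10927·113 = 122532301.
122532301 mod 1365875 = 969426.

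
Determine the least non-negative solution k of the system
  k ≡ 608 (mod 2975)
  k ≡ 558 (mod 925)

gcd(2975, 925) = 25 and 25 | (558 − 608), so the pair is consistent; merging gives k ≡ 27383 (mod 110075), where 110075 = lcm(2975, 925).
The solution is unique modulo lcm(2975, 925) = 110075.

27383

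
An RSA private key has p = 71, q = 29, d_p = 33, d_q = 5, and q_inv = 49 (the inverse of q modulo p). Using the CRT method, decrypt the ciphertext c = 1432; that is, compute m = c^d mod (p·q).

m₁ = c^(d_p) mod p: c ≡ 12 (mod 71), and 12^33 mod 71 = 36.
m₂ = c^(d_q) mod q: c ≡ 11 (mod 29), and 11^5 mod 29 = 14.
h = q_inv·(m₁ − m₂) mod p = 49·(36 − 14) mod 71 = 13.
m = m₂ + h·q = 14 + 13·29 = 391.

391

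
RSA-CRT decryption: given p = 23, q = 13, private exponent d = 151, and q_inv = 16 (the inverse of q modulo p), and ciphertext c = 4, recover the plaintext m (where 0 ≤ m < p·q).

147

d_p = d mod (p−1) = 151 mod 22 = 19; d_q = d mod (q−1) = 7.
m₁ = c^(d_p) mod p: c ≡ 4 (mod 23), and 4^19 mod 23 = 9.
m₂ = c^(d_q) mod q: c ≡ 4 (mod 13), and 4^7 mod 13 = 4.
h = q_inv·(m₁ − m₂) mod p = 16·(9 − 4) mod 23 = 11.
m = m₂ + h·q = 4 + 11·13 = 147.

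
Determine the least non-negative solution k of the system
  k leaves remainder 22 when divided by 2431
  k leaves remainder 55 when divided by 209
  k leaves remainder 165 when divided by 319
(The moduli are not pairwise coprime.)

381689

Combine the congruences pairwise.
gcd(2431, 209) = 11 and 11 | (55 − 22), so the pair is consistent; merging gives k ≡ 12177 (mod 46189), where 46189 = lcm(2431, 209).
gcd(46189, 319) = 11 and 11 | (165 − 12177), so the pair is consistent; merging gives k ≡ 381689 (mod 1339481), where 1339481 = lcm(46189, 319).
The solution is unique modulo lcm(2431, 209, 319) = 1339481.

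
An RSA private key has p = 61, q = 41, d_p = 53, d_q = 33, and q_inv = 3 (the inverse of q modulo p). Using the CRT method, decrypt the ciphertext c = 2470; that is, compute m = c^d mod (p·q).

m₁ = c^(d_p) mod p: c ≡ 30 (mod 61), and 30^53 mod 61 = 55.
m₂ = c^(d_q) mod q: c ≡ 10 (mod 41), and 10^33 mod 41 = 16.
h = q_inv·(m₁ − m₂) mod p = 3·(55 − 16) mod 61 = 56.
m = m₂ + h·q = 16 + 56·41 = 2312.

2312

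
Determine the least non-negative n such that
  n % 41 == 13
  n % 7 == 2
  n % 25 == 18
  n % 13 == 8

41218

The moduli are pairwise coprime; M = 41·7·25·13 = 93275.
M/41 = 2275; 2275 ≡ 20 (mod 41); 20·39 ≡ 1, so inverse 39.
M/7 = 13325; 13325 ≡ 4 (mod 7); 4·2 ≡ 1, so inverse 2.
M/25 = 3731; 3731 ≡ 6 (mod 25); 6·21 ≡ 1, so inverse 21.
M/13 = 7175; 7175 ≡ 12 (mod 13); 12·12 ≡ 1, so inverse 12.
n ≡ 13·2275·39 + 2·13325·2 + 18·3731·21 + 8·7175·12 = 3305843.
3305843 mod 93275 = 41218.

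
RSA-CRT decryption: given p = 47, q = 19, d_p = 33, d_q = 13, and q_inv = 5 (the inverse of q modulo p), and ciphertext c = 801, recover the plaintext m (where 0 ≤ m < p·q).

m₁ = c^(d_p) mod p: c ≡ 2 (mod 47), and 2^33 mod 47 = 37.
m₂ = c^(d_q) mod q: c ≡ 3 (mod 19), and 3^13 mod 19 = 14.
h = q_inv·(m₁ − m₂) mod p = 5·(37 − 14) mod 47 = 21.
m = m₂ + h·q = 14 + 21·19 = 413.

413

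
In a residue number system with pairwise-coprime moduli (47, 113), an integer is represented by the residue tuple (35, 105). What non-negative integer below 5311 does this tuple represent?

3043

From x ≡ 35 (mod 47) write x = 35 + 47t. Substituting into x ≡ 105 (mod 113) gives 47t ≡ 70 (mod 113), and since 47⁻¹ ≡ 101 (mod 113), t ≡ 64. Hence x ≡ 35 + 47·64 = 3043 (mod 5311).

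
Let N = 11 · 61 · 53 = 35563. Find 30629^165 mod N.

Mod 11: 30629 ≡ 5; by Fermat, exponent reduces to 165 mod 10 = 5; 5^5 ≡ 1 (mod 11).
Mod 61: 30629 ≡ 7; by Fermat, exponent reduces to 165 mod 60 = 45; 7^45 ≡ 50 (mod 61).
Mod 53: 30629 ≡ 48; by Fermat, exponent reduces to 165 mod 52 = 9; 48^9 ≡ 31 (mod 53).
Combine by CRT: x ≡ 1 (mod 11), x ≡ 50 (mod 61), x ≡ 31 (mod 53) ⇒ x ≡ 18899 (mod 35563).

18899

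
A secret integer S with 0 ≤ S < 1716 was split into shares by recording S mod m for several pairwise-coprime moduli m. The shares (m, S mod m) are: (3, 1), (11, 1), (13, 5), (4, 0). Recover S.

1552

The moduli are pairwise coprime; N = 3·11·13·4 = 1716.
N/3 = 572; 572 ≡ 2 (mod 3); 2·2 ≡ 1, so inverse 2.
N/11 = 156; 156 ≡ 2 (mod 11); 2·6 ≡ 1, so inverse 6.
N/13 = 132; 132 ≡ 2 (mod 13); 2·7 ≡ 1, so inverse 7.
N/4 = 429; 429 ≡ 1 (mod 4), inverse 1.
S ≡ 1·572·2 + 1·156·6 + 5·132·7 + 0·429·1 = 6700.
6700 mod 1716 = 1552.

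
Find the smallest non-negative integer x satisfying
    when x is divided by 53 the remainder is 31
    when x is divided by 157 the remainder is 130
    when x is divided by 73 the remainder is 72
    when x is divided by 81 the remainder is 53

The moduli are pairwise coprime; N = 53·157·73·81 = 49202073.
N/53 = 928341; 928341 ≡ 46 (mod 53); 46·15 ≡ 1, so inverse 15.
N/157 = 313389; 313389 ≡ 17 (mod 157); 17·37 ≡ 1, so inverse 37.
N/73 = 674001; 674001 ≡ 65 (mod 73); 65·9 ≡ 1, so inverse 9.
N/81 = 607433; 607433 ≡ 14 (mod 81); 14·29 ≡ 1, so inverse 29.
x ≡ 31·928341·15 + 130·313389·37 + 72·674001·9 + 53·607433·29 = 3309456824.
3309456824 mod 49202073 = 12917933.

12917933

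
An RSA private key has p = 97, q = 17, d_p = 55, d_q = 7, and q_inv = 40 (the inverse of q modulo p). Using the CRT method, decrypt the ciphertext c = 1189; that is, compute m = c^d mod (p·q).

m₁ = c^(d_p) mod p: c ≡ 25 (mod 97), and 25^55 mod 97 = 48.
m₂ = c^(d_q) mod q: c ≡ 16 (mod 17), and 16^7 mod 17 = 16.
h = q_inv·(m₁ − m₂) mod p = 40·(48 − 16) mod 97 = 19.
m = m₂ + h·q = 16 + 19·17 = 339.

339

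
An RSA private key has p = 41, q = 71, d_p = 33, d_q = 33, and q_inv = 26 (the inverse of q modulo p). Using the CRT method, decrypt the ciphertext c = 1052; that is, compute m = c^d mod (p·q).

m₁ = c^(d_p) mod p: c ≡ 27 (mod 41), and 27^33 mod 41 = 27.
m₂ = c^(d_q) mod q: c ≡ 58 (mod 71), and 58^33 mod 71 = 50.
h = q_inv·(m₁ − m₂) mod p = 26·(27 − 50) mod 41 = 17.
m = m₂ + h·q = 50 + 17·71 = 1257.

1257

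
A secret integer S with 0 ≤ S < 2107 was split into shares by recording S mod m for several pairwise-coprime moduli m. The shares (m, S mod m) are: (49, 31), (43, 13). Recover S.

1991

Combine the congruences pairwise.
From S ≡ 31 (mod 49) write S = 31 + 49t. Substituting into S ≡ 13 (mod 43) gives 49t ≡ 25 (mod 43), and since 6⁻¹ ≡ 36 (mod 43), t ≡ 40. Hence S ≡ 31 + 49·40 = 1991 (mod 2107).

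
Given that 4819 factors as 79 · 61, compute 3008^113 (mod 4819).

2486

Mod 79: 3008 ≡ 6; by Fermat, exponent reduces to 113 mod 78 = 35; 6^35 ≡ 37 (mod 79).
Mod 61: 3008 ≡ 19; by Fermat, exponent reduces to 113 mod 60 = 53; 19^53 ≡ 46 (mod 61).
Combine by CRT: x ≡ 37 (mod 79), x ≡ 46 (mod 61) ⇒ x ≡ 2486 (mod 4819).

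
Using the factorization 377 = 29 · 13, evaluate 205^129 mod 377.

311

Mod 29: 205 ≡ 2; by Fermat, exponent reduces to 129 mod 28 = 17; 2^17 ≡ 21 (mod 29).
Mod 13: 205 ≡ 10; by Fermat, exponent reduces to 129 mod 12 = 9; 10^9 ≡ 12 (mod 13).
Combine by CRT: x ≡ 21 (mod 29), x ≡ 12 (mod 13) ⇒ x ≡ 311 (mod 377).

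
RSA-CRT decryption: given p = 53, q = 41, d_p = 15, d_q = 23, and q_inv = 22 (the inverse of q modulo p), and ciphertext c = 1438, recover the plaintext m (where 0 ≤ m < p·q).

m₁ = c^(d_p) mod p: c ≡ 7 (mod 53), and 7^15 mod 53 = 4.
m₂ = c^(d_q) mod q: c ≡ 3 (mod 41), and 3^23 mod 41 = 14.
h = q_inv·(m₁ − m₂) mod p = 22·(4 − 14) mod 53 = 45.
m = m₂ + h·q = 14 + 45·41 = 1859.

1859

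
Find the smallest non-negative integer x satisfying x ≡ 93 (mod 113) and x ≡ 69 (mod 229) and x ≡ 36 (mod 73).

The moduli are pairwise coprime; N = 113·229·73 = 1889021.
N/113 = 16717; 16717 ≡ 106 (mod 113); 106·16 ≡ 1, so inverse 16.
N/229 = 8249; 8249 ≡ 5 (mod 229); 5·46 ≡ 1, so inverse 46.
N/73 = 25877; 25877 ≡ 35 (mod 73); 35·48 ≡ 1, so inverse 48.
x ≡ 93·16717·16 + 69·8249·46 + 36·25877·48 = 95772678.
95772678 mod 1889021 = 1321628.

1321628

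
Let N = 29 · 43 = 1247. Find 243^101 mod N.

Mod 29: 243 ≡ 11; by Fermat, exponent reduces to 101 mod 28 = 17; 11^17 ≡ 3 (mod 29).
Mod 43: 243 ≡ 28; by Fermat, exponent reduces to 101 mod 42 = 17; 28^17 ≡ 3 (mod 43).
Combine by CRT: x ≡ 3 (mod 29), x ≡ 3 (mod 43) ⇒ x ≡ 3 (mod 1247).

3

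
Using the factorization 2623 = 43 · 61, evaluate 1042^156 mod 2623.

2449

Mod 43: 1042 ≡ 10; by Fermat, exponent reduces to 156 mod 42 = 30; 10^30 ≡ 41 (mod 43).
Mod 61: 1042 ≡ 5; by Fermat, exponent reduces to 156 mod 60 = 36; 5^36 ≡ 9 (mod 61).
Combine by CRT: x ≡ 41 (mod 43), x ≡ 9 (mod 61) ⇒ x ≡ 2449 (mod 2623).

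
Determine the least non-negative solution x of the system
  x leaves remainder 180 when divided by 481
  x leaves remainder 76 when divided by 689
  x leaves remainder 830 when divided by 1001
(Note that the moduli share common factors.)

268097

Combine the congruences pairwise.
gcd(481, 689) = 13 and 13 | (76 − 180), so the pair is consistent; merging gives x ≡ 13167 (mod 25493), where 25493 = lcm(481, 689).
gcd(25493, 1001) = 13 and 13 | (830 − 13167), so the pair is consistent; merging gives x ≡ 268097 (mod 1962961), where 1962961 = lcm(25493, 1001).
The solution is unique modulo lcm(481, 689, 1001) = 1962961.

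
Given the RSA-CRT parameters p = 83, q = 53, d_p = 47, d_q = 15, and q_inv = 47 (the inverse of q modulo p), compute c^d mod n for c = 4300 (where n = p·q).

2230

m₁ = c^(d_p) mod p: c ≡ 67 (mod 83), and 67^47 mod 83 = 72.
m₂ = c^(d_q) mod q: c ≡ 7 (mod 53), and 7^15 mod 53 = 4.
h = q_inv·(m₁ − m₂) mod p = 47·(72 − 4) mod 83 = 42.
m = m₂ + h·q = 4 + 42·53 = 2230.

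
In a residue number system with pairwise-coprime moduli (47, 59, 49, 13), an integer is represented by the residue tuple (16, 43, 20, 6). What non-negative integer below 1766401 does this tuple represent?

1294208

The moduli are pairwise coprime; N = 47·59·49·13 = 1766401.
N/47 = 37583; 37583 ≡ 30 (mod 47); 30·11 ≡ 1, so inverse 11.
N/59 = 29939; 29939 ≡ 26 (mod 59); 26·25 ≡ 1, so inverse 25.
N/49 = 36049; 36049 ≡ 34 (mod 49); 34·13 ≡ 1, so inverse 13.
N/13 = 135877; 135877 ≡ 1 (mod 13), inverse 1.
x ≡ 16·37583·11 + 43·29939·25 + 20·36049·13 + 6·135877·1 = 48987035.
48987035 mod 1766401 = 1294208.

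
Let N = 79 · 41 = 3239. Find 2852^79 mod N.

Mod 79: 2852 ≡ 8; by Fermat, exponent reduces to 79 mod 78 = 1; 8^1 ≡ 8 (mod 79).
Mod 41: 2852 ≡ 23; by Fermat, exponent reduces to 79 mod 40 = 39; 23^39 ≡ 25 (mod 41).
Combine by CRT: x ≡ 8 (mod 79), x ≡ 25 (mod 41) ⇒ x ≡ 640 (mod 3239).

640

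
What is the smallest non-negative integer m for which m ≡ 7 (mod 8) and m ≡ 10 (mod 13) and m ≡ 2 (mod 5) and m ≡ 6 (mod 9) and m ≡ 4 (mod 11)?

The moduli are pairwise coprime; N = 8·13·5·9·11 = 51480.
N/8 = 6435; 6435 ≡ 3 (mod 8); 3·3 ≡ 1, so inverse 3.
N/13 = 3960; 3960 ≡ 8 (mod 13); 8·5 ≡ 1, so inverse 5.
N/5 = 10296; 10296 ≡ 1 (mod 5), inverse 1.
N/9 = 5720; 5720 ≡ 5 (mod 9); 5·2 ≡ 1, so inverse 2.
N/11 = 4680; 4680 ≡ 5 (mod 11); 5·9 ≡ 1, so inverse 9.
m ≡ 7·6435·3 + 10·3960·5 + 2·10296·1 + 6·5720·2 + 4·4680·9 = 590847.
590847 mod 51480 = 24567.

24567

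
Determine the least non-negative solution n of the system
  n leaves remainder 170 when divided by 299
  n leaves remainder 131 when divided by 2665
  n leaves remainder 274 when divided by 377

gcd(299, 2665) = 13 and 13 | (131 − 170), so the pair is consistent; merging gives n ≡ 26781 (mod 61295), where 61295 = lcm(299, 2665).
gcd(61295, 377) = 13 and 13 | (274 − 26781), so the pair is consistent; merging gives n ≡ 517141 (mod 1777555), where 1777555 = lcm(61295, 377).
The solution is unique modulo lcm(299, 2665, 377) = 1777555.

517141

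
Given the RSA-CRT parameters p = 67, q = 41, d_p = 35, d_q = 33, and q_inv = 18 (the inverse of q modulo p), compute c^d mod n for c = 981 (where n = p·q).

m₁ = c^(d_p) mod p: c ≡ 43 (mod 67), and 43^35 mod 67 = 27.
m₂ = c^(d_q) mod q: c ≡ 38 (mod 41), and 38^33 mod 41 = 38.
h = q_inv·(m₁ − m₂) mod p = 18·(27 − 38) mod 67 = 3.
m = m₂ + h·q = 38 + 3·41 = 161.

161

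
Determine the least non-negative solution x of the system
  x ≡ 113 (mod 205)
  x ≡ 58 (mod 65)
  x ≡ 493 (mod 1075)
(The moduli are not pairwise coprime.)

106918

gcd(205, 65) = 5 and 5 | (58 − 113), so the pair is consistent; merging gives x ≡ 318 (mod 2665), where 2665 = lcm(205, 65).
gcd(2665, 1075) = 5 and 5 | (493 − 318), so the pair is consistent; merging gives x ≡ 106918 (mod 572975), where 572975 = lcm(2665, 1075).
The solution is unique modulo lcm(205, 65, 1075) = 572975.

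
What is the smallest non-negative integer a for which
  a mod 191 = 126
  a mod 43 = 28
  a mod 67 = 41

The moduli are pairwise coprime; N = 191·43·67 = 550271.
N/191 = 2881; 2881 ≡ 16 (mod 191); 16·12 ≡ 1, so inverse 12.
N/43 = 12797; 12797 ≡ 26 (mod 43); 26·5 ≡ 1, so inverse 5.
N/67 = 8213; 8213 ≡ 39 (mod 67); 39·55 ≡ 1, so inverse 55.
a ≡ 126·2881·12 + 28·12797·5 + 41·8213·55 = 24667967.
24667967 mod 550271 = 456043.

456043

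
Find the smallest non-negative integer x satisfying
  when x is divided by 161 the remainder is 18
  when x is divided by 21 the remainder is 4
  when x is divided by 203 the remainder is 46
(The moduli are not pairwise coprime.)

6136

Combine the congruences pairwise.
gcd(161, 21) = 7 and 7 | (4 − 18), so the pair is consistent; merging gives x ≡ 340 (mod 483), where 483 = lcm(161, 21).
gcd(483, 203) = 7 and 7 | (46 − 340), so the pair is consistent; merging gives x ≡ 6136 (mod 14007), where 14007 = lcm(483, 203).
The solution is unique modulo lcm(161, 21, 203) = 14007.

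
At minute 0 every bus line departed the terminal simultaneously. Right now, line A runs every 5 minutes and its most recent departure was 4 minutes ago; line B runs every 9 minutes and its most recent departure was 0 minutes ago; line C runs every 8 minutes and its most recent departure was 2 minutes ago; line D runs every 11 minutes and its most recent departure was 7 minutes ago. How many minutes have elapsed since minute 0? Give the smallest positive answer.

From t ≡ 4 (mod 5) write t = 4 + 5s. Substituting into t ≡ 0 (mod 9) gives 5s ≡ 5 (mod 9), and since 5⁻¹ ≡ 2 (mod 9), s ≡ 1. Hence t ≡ 4 + 5·1 = 9 (mod 45).
From t ≡ 9 (mod 45) write t = 9 + 45s. Substituting into t ≡ 2 (mod 8) gives 45s ≡ 1 (mod 8), and since 5⁻¹ ≡ 5 (mod 8), s ≡ 5. Hence t ≡ 9 + 45·5 = 234 (mod 360).
From t ≡ 234 (mod 360) write t = 234 + 360s. Substituting into t ≡ 7 (mod 11) gives 360s ≡ 4 (mod 11), and since 8⁻¹ ≡ 7 (mod 11), s ≡ 6. Hence t ≡ 234 + 360·6 = 2394 (mod 3960).

2394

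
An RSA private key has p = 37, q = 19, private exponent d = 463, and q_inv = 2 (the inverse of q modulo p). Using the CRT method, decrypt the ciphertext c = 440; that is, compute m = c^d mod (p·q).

d_p = d mod (p−1) = 463 mod 36 = 31; d_q = d mod (q−1) = 13.
m₁ = c^(d_p) mod p: c ≡ 33 (mod 37), and 33^31 mod 37 = 34.
m₂ = c^(d_q) mod q: c ≡ 3 (mod 19), and 3^13 mod 19 = 14.
h = q_inv·(m₁ − m₂) mod p = 2·(34 − 14) mod 37 = 3.
m = m₂ + h·q = 14 + 3·19 = 71.

71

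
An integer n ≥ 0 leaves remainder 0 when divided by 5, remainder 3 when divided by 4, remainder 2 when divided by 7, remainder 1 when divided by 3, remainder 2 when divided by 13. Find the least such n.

2095

The moduli are pairwise coprime; M = 5·4·7·3·13 = 5460.
M/5 = 1092; 1092 ≡ 2 (mod 5); 2·3 ≡ 1, so inverse 3.
M/4 = 1365; 1365 ≡ 1 (mod 4), inverse 1.
M/7 = 780; 780 ≡ 3 (mod 7); 3·5 ≡ 1, so inverse 5.
M/3 = 1820; 1820 ≡ 2 (mod 3); 2·2 ≡ 1, so inverse 2.
M/13 = 420; 420 ≡ 4 (mod 13); 4·10 ≡ 1, so inverse 10.
n ≡ 0·1092·3 + 3·1365·1 + 2·780·5 + 1·1820·2 + 2·420·10 = 23935.
23935 mod 5460 = 2095.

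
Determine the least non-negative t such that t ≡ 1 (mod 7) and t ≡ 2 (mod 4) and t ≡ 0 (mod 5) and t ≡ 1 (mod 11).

1310

From t ≡ 1 (mod 7) write t = 1 + 7s. Substituting into t ≡ 2 (mod 4) gives 7s ≡ 1 (mod 4), and since 3⁻¹ ≡ 3 (mod 4), s ≡ 3. Hence t ≡ 1 + 7·3 = 22 (mod 28).
From t ≡ 22 (mod 28) write t = 22 + 28s. Substituting into t ≡ 0 (mod 5) gives 28s ≡ 3 (mod 5), and since 3⁻¹ ≡ 2 (mod 5), s ≡ 1. Hence t ≡ 22 + 28·1 = 50 (mod 140).
From t ≡ 50 (mod 140) write t = 50 + 140s. Substituting into t ≡ 1 (mod 11) gives 140s ≡ 6 (mod 11), and since 8⁻¹ ≡ 7 (mod 11), s ≡ 9. Hence t ≡ 50 + 140·9 = 1310 (mod 1540).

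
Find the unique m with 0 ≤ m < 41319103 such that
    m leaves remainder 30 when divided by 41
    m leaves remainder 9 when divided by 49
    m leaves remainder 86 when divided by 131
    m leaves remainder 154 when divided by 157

From m ≡ 30 (mod 41) write m = 30 + 41t. Substituting into m ≡ 9 (mod 49) gives 41t ≡ 28 (mod 49), and since 41⁻¹ ≡ 6 (mod 49), t ≡ 21. Hence m ≡ 30 + 41·21 = 891 (mod 2009).
From m ≡ 891 (mod 2009) write m = 891 + 2009t. Substituting into m ≡ 86 (mod 131) gives 2009t ≡ 112 (mod 131), and since 44⁻¹ ≡ 3 (mod 131), t ≡ 74. Hence m ≡ 891 + 2009·74 = 149557 (mod 263179).
From m ≡ 149557 (mod 263179) write m = 149557 + 263179t. Substituting into m ≡ 154 (mod 157) gives 263179t ≡ 61 (mod 157), and since 47⁻¹ ≡ 147 (mod 157), t ≡ 18. Hence m ≡ 149557 + 263179·18 = 4886779 (mod 41319103).

4886779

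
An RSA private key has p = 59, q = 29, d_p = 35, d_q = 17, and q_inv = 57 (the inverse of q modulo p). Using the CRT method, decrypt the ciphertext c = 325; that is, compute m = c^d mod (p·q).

m₁ = c^(d_p) mod p: c ≡ 30 (mod 59), and 30^35 mod 59 = 47.
m₂ = c^(d_q) mod q: c ≡ 6 (mod 29), and 6^17 mod 29 = 13.
h = q_inv·(m₁ − m₂) mod p = 57·(47 − 13) mod 59 = 50.
m = m₂ + h·q = 13 + 50·29 = 1463.

1463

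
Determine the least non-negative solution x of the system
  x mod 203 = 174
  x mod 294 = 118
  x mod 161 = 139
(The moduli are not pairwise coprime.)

gcd(203, 294) = 7 and 7 | (118 − 174), so the pair is consistent; merging gives x ≡ 4234 (mod 8526), where 8526 = lcm(203, 294).
gcd(8526, 161) = 7 and 7 | (139 − 4234), so the pair is consistent; merging gives x ≡ 89494 (mod 196098), where 196098 = lcm(8526, 161).
The solution is unique modulo lcm(203, 294, 161) = 196098.

89494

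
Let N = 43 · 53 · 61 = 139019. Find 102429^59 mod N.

Mod 43: 102429 ≡ 3; by Fermat, exponent reduces to 59 mod 42 = 17; 3^17 ≡ 26 (mod 43).
Mod 53: 102429 ≡ 33; by Fermat, exponent reduces to 59 mod 52 = 7; 33^7 ≡ 32 (mod 53).
Mod 61: 102429 ≡ 10; 10^59 ≡ 55 (mod 61).
Combine by CRT: x ≡ 26 (mod 43), x ≡ 32 (mod 53), x ≡ 55 (mod 61) ⇒ x ≡ 91616 (mod 139019).

91616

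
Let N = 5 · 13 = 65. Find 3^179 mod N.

Mod 5: 3 ≡ 3; by Fermat, exponent reduces to 179 mod 4 = 3; 3^3 ≡ 2 (mod 5).
Mod 13: 3 ≡ 3; by Fermat, exponent reduces to 179 mod 12 = 11; 3^11 ≡ 9 (mod 13).
Combine by CRT: x ≡ 2 (mod 5), x ≡ 9 (mod 13) ⇒ x ≡ 22 (mod 65).

22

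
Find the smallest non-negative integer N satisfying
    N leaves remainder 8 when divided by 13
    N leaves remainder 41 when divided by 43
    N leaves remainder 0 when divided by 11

385

From N ≡ 8 (mod 13) write N = 8 + 13t. Substituting into N ≡ 41 (mod 43) gives 13t ≡ 33 (mod 43), and since 13⁻¹ ≡ 10 (mod 43), t ≡ 29. Hence N ≡ 8 + 13·29 = 385 (mod 559).
From N ≡ 385 (mod 559) write N = 385 + 559t. Substituting into N ≡ 0 (mod 11) gives 559t ≡ 0 (mod 11), and since 9⁻¹ ≡ 5 (mod 11), t ≡ 0. Hence N ≡ 385 + 559·0 = 385 (mod 6149).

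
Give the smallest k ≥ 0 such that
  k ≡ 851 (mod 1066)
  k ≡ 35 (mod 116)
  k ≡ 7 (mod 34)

354763

gcd(1066, 116) = 2 and 2 | (35 − 851), so the pair is consistent; merging gives k ≡ 45623 (mod 61828), where 61828 = lcm(1066, 116).
gcd(61828, 34) = 2 and 2 | (7 − 45623), so the pair is consistent; merging gives k ≡ 354763 (mod 1051076), where 1051076 = lcm(61828, 34).
The solution is unique modulo lcm(1066, 116, 34) = 1051076.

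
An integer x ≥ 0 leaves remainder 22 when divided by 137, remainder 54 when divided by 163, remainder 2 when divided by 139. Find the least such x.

The moduli are pairwise coprime; N = 137·163·139 = 3104009.
N/137 = 22657; 22657 ≡ 52 (mod 137); 52·29 ≡ 1, so inverse 29.
N/163 = 19043; 19043 ≡ 135 (mod 163); 135·64 ≡ 1, so inverse 64.
N/139 = 22331; 22331 ≡ 91 (mod 139); 91·55 ≡ 1, so inverse 55.
x ≡ 22·22657·29 + 54·19043·64 + 2·22331·55 = 82724184.
82724184 mod 3104009 = 2019950.

2019950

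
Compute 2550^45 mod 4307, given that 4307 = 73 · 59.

83

Mod 73: 2550 ≡ 68; 68^45 ≡ 10 (mod 73).
Mod 59: 2550 ≡ 13; 13^45 ≡ 24 (mod 59).
Combine by CRT: x ≡ 10 (mod 73), x ≡ 24 (mod 59) ⇒ x ≡ 83 (mod 4307).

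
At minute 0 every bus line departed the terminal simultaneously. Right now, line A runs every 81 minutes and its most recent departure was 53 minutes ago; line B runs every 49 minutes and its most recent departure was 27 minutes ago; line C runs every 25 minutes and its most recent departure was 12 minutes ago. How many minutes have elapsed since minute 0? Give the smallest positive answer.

The moduli are pairwise coprime; N = 81·49·25 = 99225.
N/81 = 1225; 1225 ≡ 10 (mod 81); 10·73 ≡ 1, so inverse 73.
N/49 = 2025; 2025 ≡ 16 (mod 49); 16·46 ≡ 1, so inverse 46.
N/25 = 3969; 3969 ≡ 19 (mod 25); 19·4 ≡ 1, so inverse 4.
t ≡ 53·1225·73 + 27·2025·46 + 12·3969·4 = 7445087.
7445087 mod 99225 = 3212.

3212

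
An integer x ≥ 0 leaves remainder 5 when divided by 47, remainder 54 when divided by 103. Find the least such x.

569

Combine the congruences pairwise.
From x ≡ 5 (mod 47) write x = 5 + 47t. Substituting into x ≡ 54 (mod 103) gives 47t ≡ 49 (mod 103), and since 47⁻¹ ≡ 57 (mod 103), t ≡ 12. Hence x ≡ 5 + 47·12 = 569 (mod 4841).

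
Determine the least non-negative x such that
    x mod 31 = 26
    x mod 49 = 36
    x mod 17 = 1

The moduli are pairwise coprime; N = 31·49·17 = 25823.
N/31 = 833; 833 ≡ 27 (mod 31); 27·23 ≡ 1, so inverse 23.
N/49 = 527; 527 ≡ 37 (mod 49); 37·4 ≡ 1, so inverse 4.
N/17 = 1519; 1519 ≡ 6 (mod 17); 6·3 ≡ 1, so inverse 3.
x ≡ 26·833·23 + 36·527·4 + 1·1519·3 = 578579.
578579 mod 25823 = 10473.

10473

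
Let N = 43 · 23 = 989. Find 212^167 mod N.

573

Mod 43: 212 ≡ 40; by Fermat, exponent reduces to 167 mod 42 = 41; 40^41 ≡ 14 (mod 43).
Mod 23: 212 ≡ 5; by Fermat, exponent reduces to 167 mod 22 = 13; 5^13 ≡ 21 (mod 23).
Combine by CRT: x ≡ 14 (mod 43), x ≡ 21 (mod 23) ⇒ x ≡ 573 (mod 989).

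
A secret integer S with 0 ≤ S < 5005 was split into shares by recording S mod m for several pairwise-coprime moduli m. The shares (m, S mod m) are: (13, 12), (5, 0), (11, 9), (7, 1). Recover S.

The moduli are pairwise coprime; N = 13·5·11·7 = 5005.
N/13 = 385; 385 ≡ 8 (mod 13); 8·5 ≡ 1, so inverse 5.
N/5 = 1001; 1001 ≡ 1 (mod 5), inverse 1.
N/11 = 455; 455 ≡ 4 (mod 11); 4·3 ≡ 1, so inverse 3.
N/7 = 715; 715 ≡ 1 (mod 7), inverse 1.
S ≡ 12·385·5 + 0·1001·1 + 9·455·3 + 1·715·1 = 36100.
36100 mod 5005 = 1065.

1065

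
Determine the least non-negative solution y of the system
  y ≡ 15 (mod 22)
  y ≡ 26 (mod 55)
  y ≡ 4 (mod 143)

1291

Combine the congruences pairwise.
gcd(22, 55) = 11 and 11 | (26 − 15), so the pair is consistent; merging gives y ≡ 81 (mod 110), where 110 = lcm(22, 55).
gcd(110, 143) = 11 and 11 | (4 − 81), so the pair is consistent; merging gives y ≡ 1291 (mod 1430), where 1430 = lcm(110, 143).
The solution is unique modulo lcm(22, 55, 143) = 1430.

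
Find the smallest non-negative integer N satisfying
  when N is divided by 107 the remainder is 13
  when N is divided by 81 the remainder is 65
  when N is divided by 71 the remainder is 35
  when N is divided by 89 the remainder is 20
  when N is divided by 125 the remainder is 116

1207243991

From N ≡ 13 (mod 107) write N = 13 + 107t. Substituting into N ≡ 65 (mod 81) gives 107t ≡ 52 (mod 81), and since 26⁻¹ ≡ 53 (mod 81), t ≡ 2. Hence N ≡ 13 + 107·2 = 227 (mod 8667).
From N ≡ 227 (mod 8667) write N = 227 + 8667t. Substituting into N ≡ 35 (mod 71) gives 8667t ≡ 21 (mod 71), and since 5⁻¹ ≡ 57 (mod 71), t ≡ 61. Hence N ≡ 227 + 8667·61 = 528914 (mod 615357).
From N ≡ 528914 (mod 615357) write N = 528914 + 615357t. Substituting into N ≡ 20 (mod 89) gives 615357t ≡ 33 (mod 89), and since 11⁻¹ ≡ 81 (mod 89), t ≡ 3. Hence N ≡ 528914 + 615357·3 = 2374985 (mod 54766773).
From N ≡ 2374985 (mod 54766773) write N = 2374985 + 54766773t. Substituting into N ≡ 116 (mod 125) gives 54766773t ≡ 6 (mod 125), and since 23⁻¹ ≡ 87 (mod 125), t ≡ 22. Hence N ≡ 2374985 + 54766773·22 = 1207243991 (mod 6845846625).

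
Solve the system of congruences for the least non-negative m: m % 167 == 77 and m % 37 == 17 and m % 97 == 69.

The moduli are pairwise coprime; N = 167·37·97 = 599363.
N/167 = 3589; 3589 ≡ 82 (mod 167); 82·55 ≡ 1, so inverse 55.
N/37 = 16199; 16199 ≡ 30 (mod 37); 30·21 ≡ 1, so inverse 21.
N/97 = 6179; 6179 ≡ 68 (mod 97); 68·10 ≡ 1, so inverse 10.
m ≡ 77·3589·55 + 17·16199·21 + 69·6179·10 = 25245968.
25245968 mod 599363 = 72722.

72722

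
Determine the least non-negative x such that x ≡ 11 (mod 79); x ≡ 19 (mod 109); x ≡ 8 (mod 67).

78063

From x ≡ 11 (mod 79) write x = 11 + 79t. Substituting into x ≡ 19 (mod 109) gives 79t ≡ 8 (mod 109), and since 79⁻¹ ≡ 69 (mod 109), t ≡ 7. Hence x ≡ 11 + 79·7 = 564 (mod 8611).
From x ≡ 564 (mod 8611) write x = 564 + 8611t. Substituting into x ≡ 8 (mod 67) gives 8611t ≡ 47 (mod 67), and since 35⁻¹ ≡ 23 (mod 67), t ≡ 9. Hence x ≡ 564 + 8611·9 = 78063 (mod 576937).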